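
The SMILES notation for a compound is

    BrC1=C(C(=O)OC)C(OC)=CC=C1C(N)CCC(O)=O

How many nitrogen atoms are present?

Scan the SMILES for N atoms (remember two-letter symbols like Cl and Br are single atoms).
Nitrogen count: 1.

1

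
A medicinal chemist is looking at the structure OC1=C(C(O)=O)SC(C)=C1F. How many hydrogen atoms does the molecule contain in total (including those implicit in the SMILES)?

5

Walk through each heavy atom and fill implicit hydrogens from standard valence (C 4, N 3, O 2, S 2, halogen 1):
  atom 1: O, bond orders sum to 1 (valence 2) → 1 H
  atom 2: C, bond orders sum to 4 (valence 4) → 0 H
  atom 3: C, bond orders sum to 4 (valence 4) → 0 H
  atom 4: C, bond orders sum to 4 (valence 4) → 0 H
  atom 5: O, bond orders sum to 1 (valence 2) → 1 H
  atom 6: O, bond orders sum to 2 (valence 2) → 0 H
  atom 7: S, bond orders sum to 2 (valence 2) → 0 H
  atom 8: C, bond orders sum to 4 (valence 4) → 0 H
  atom 9: C, bond orders sum to 1 (valence 4) → 3 H
  atom 10: C, bond orders sum to 4 (valence 4) → 0 H
  atom 11: F (halogen, monovalent) → 0 H
Total hydrogens: 5.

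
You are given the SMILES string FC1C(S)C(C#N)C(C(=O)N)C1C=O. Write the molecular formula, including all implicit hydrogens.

Walk through each heavy atom and fill implicit hydrogens from standard valence (C 4, N 3, O 2, S 2, halogen 1):
  atom 1: F (halogen, monovalent) → 0 H
  atom 2: C, bond orders sum to 3 (valence 4) → 1 H
  atom 3: C, bond orders sum to 3 (valence 4) → 1 H
  atom 4: S, bond orders sum to 1 (valence 2) → 1 H
  atom 5: C, bond orders sum to 3 (valence 4) → 1 H
  atom 6: C, bond orders sum to 4 (valence 4) → 0 H
  atom 7: N, bond orders sum to 3 (valence 3) → 0 H
  atom 8: C, bond orders sum to 3 (valence 4) → 1 H
  atom 9: C, bond orders sum to 4 (valence 4) → 0 H
  atom 10: O, bond orders sum to 2 (valence 2) → 0 H
  atom 11: N, bond orders sum to 1 (valence 3) → 2 H
  atom 12: C, bond orders sum to 3 (valence 4) → 1 H
  atom 13: C, bond orders sum to 3 (valence 4) → 1 H
  atom 14: O, bond orders sum to 2 (valence 2) → 0 H
Totals → C:8, H:9, F:1, N:2, O:2, S:1.
In Hill order: C8H9FN2O2S.

C8H9FN2O2S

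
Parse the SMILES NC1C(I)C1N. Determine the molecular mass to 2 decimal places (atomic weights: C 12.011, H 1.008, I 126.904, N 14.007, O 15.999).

First, the molecular formula is C3H7IN2 (counting implicit H from valence).
  C: 3 × 12.011 = 36.033
  H: 7 × 1.008 = 7.056
  I: 1 × 126.904 = 126.904
  N: 2 × 14.007 = 28.014
Sum: 3×12.011 + 7×1.008 + 1×126.904 + 2×14.007 = 198.007 → 198.01 g/mol.

198.01 g/mol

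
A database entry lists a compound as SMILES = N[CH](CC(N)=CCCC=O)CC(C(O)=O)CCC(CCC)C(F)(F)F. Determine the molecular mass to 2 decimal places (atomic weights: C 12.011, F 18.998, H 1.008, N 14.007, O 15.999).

366.42 g/mol

First, the molecular formula is C17H29F3N2O3 (counting implicit H from valence).
  C: 17 × 12.011 = 204.187
  F: 3 × 18.998 = 56.994
  H: 29 × 1.008 = 29.232
  N: 2 × 14.007 = 28.014
  O: 3 × 15.999 = 47.997
Sum: 17×12.011 + 3×18.998 + 29×1.008 + 2×14.007 + 3×15.999 = 366.424 → 366.42 g/mol.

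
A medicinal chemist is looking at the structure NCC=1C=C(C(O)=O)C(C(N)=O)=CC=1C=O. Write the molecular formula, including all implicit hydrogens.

Walk through each heavy atom and fill implicit hydrogens from standard valence (C 4, N 3, O 2, S 2, halogen 1):
  atom 1: N, bond orders sum to 1 (valence 3) → 2 H
  atom 2: C, bond orders sum to 2 (valence 4) → 2 H
  atom 3: C, bond orders sum to 4 (valence 4) → 0 H
  atom 4: C, bond orders sum to 3 (valence 4) → 1 H
  atom 5: C, bond orders sum to 4 (valence 4) → 0 H
  atom 6: C, bond orders sum to 4 (valence 4) → 0 H
  atom 7: O, bond orders sum to 1 (valence 2) → 1 H
  atom 8: O, bond orders sum to 2 (valence 2) → 0 H
  atom 9: C, bond orders sum to 4 (valence 4) → 0 H
  atom 10: C, bond orders sum to 4 (valence 4) → 0 H
  atom 11: N, bond orders sum to 1 (valence 3) → 2 H
  atom 12: O, bond orders sum to 2 (valence 2) → 0 H
  atom 13: C, bond orders sum to 3 (valence 4) → 1 H
  atom 14: C, bond orders sum to 4 (valence 4) → 0 H
  atom 15: C, bond orders sum to 3 (valence 4) → 1 H
  atom 16: O, bond orders sum to 2 (valence 2) → 0 H
Totals → C:10, H:10, N:2, O:4.
In Hill order: C10H10N2O4.

C10H10N2O4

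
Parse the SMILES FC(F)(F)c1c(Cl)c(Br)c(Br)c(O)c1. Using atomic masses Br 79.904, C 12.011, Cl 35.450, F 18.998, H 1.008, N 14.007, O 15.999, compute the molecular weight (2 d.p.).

First, the molecular formula is C7H2Br2ClF3O (counting implicit H from valence).
  Br: 2 × 79.904 = 159.808
  C: 7 × 12.011 = 84.077
  Cl: 1 × 35.450 = 35.450
  F: 3 × 18.998 = 56.994
  H: 2 × 1.008 = 2.016
  O: 1 × 15.999 = 15.999
Sum: 2×79.904 + 7×12.011 + 1×35.450 + 3×18.998 + 2×1.008 + 1×15.999 = 354.344 → 354.34 g/mol.

354.34 g/mol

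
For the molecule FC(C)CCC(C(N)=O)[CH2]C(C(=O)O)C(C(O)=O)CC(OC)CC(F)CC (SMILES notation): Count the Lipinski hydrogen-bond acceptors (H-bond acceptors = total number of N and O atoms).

N atoms: 1; O atoms: 6.
Lipinski HBA = 1 + 6 = 7.

7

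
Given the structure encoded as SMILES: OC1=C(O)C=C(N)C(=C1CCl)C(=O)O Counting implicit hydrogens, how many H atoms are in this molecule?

8

Walk through each heavy atom and fill implicit hydrogens from standard valence (C 4, N 3, O 2, S 2, halogen 1):
  atom 1: O, bond orders sum to 1 (valence 2) → 1 H
  atom 2: C, bond orders sum to 4 (valence 4) → 0 H
  atom 3: C, bond orders sum to 4 (valence 4) → 0 H
  atom 4: O, bond orders sum to 1 (valence 2) → 1 H
  atom 5: C, bond orders sum to 3 (valence 4) → 1 H
  atom 6: C, bond orders sum to 4 (valence 4) → 0 H
  atom 7: N, bond orders sum to 1 (valence 3) → 2 H
  atom 8: C, bond orders sum to 4 (valence 4) → 0 H
  atom 9: C, bond orders sum to 4 (valence 4) → 0 H
  atom 10: C, bond orders sum to 2 (valence 4) → 2 H
  atom 11: Cl (halogen, monovalent) → 0 H
  atom 12: C, bond orders sum to 4 (valence 4) → 0 H
  atom 13: O, bond orders sum to 2 (valence 2) → 0 H
  atom 14: O, bond orders sum to 1 (valence 2) → 1 H
Total hydrogens: 8.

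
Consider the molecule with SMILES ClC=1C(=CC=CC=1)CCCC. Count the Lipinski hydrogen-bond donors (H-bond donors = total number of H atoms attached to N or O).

Donors: find every N or O and count the H atoms it carries.
  (no N or O atoms present)
Lipinski HBD = 0.

0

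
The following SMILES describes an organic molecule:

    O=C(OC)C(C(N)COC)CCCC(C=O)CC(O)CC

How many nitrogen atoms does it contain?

1

Scan the SMILES for N atoms (remember two-letter symbols like Cl and Br are single atoms).
Nitrogen count: 1.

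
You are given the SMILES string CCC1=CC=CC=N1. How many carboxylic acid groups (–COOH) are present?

0

Scan the SMILES for the carboxylic acid motif — none present.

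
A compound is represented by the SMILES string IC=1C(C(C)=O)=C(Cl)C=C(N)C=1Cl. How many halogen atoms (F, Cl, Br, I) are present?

Halogen atoms appear at heavy-atom positions 1, 8, 13 (2×Cl, 1×I).
Other groups present: 1 ketone, 1 primary amine.
Halogen count: 3.

3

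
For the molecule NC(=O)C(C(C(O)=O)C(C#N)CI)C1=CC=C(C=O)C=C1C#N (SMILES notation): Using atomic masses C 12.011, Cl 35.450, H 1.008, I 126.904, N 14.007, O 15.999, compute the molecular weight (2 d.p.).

First, the molecular formula is C15H12IN3O4 (counting implicit H from valence).
  C: 15 × 12.011 = 180.165
  H: 12 × 1.008 = 12.096
  I: 1 × 126.904 = 126.904
  N: 3 × 14.007 = 42.021
  O: 4 × 15.999 = 63.996
Sum: 15×12.011 + 12×1.008 + 1×126.904 + 3×14.007 + 4×15.999 = 425.182 → 425.18 g/mol.

425.18 g/mol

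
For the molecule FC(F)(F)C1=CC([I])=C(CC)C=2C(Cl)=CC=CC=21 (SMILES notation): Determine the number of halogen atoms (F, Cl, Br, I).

Halogen atoms appear at heavy-atom positions 1, 3, 4, 8, 14 (1×Cl, 3×F, 1×I).
Halogen count: 5.

5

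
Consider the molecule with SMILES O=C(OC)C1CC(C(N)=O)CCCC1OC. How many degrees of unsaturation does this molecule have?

3

Degree of unsaturation = (number of rings) + (number of π bonds).
Ring closures in the SMILES: 1.
π bonds: 2 double bonds (each 1 DoU) → 2 DoU from unsaturation.
Total DoU = 1 + 2 = 3.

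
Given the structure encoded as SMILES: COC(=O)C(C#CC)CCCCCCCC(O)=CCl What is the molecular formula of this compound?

Walk through each heavy atom and fill implicit hydrogens from standard valence (C 4, N 3, O 2, S 2, halogen 1):
  atom 1: C, bond orders sum to 1 (valence 4) → 3 H
  atom 2: O, bond orders sum to 2 (valence 2) → 0 H
  atom 3: C, bond orders sum to 4 (valence 4) → 0 H
  atom 4: O, bond orders sum to 2 (valence 2) → 0 H
  atom 5: C, bond orders sum to 3 (valence 4) → 1 H
  atom 6: C, bond orders sum to 4 (valence 4) → 0 H
  atom 7: C, bond orders sum to 4 (valence 4) → 0 H
  atom 8: C, bond orders sum to 1 (valence 4) → 3 H
  atom 9: C, bond orders sum to 2 (valence 4) → 2 H
  atom 10: C, bond orders sum to 2 (valence 4) → 2 H
  atom 11: C, bond orders sum to 2 (valence 4) → 2 H
  atom 12: C, bond orders sum to 2 (valence 4) → 2 H
  atom 13: C, bond orders sum to 2 (valence 4) → 2 H
  atom 14: C, bond orders sum to 2 (valence 4) → 2 H
  atom 15: C, bond orders sum to 2 (valence 4) → 2 H
  atom 16: C, bond orders sum to 4 (valence 4) → 0 H
  atom 17: O, bond orders sum to 1 (valence 2) → 1 H
  atom 18: C, bond orders sum to 3 (valence 4) → 1 H
  atom 19: Cl (halogen, monovalent) → 0 H
Totals → C:15, H:23, Cl:1, O:3.
In Hill order: C15H23ClO3.

C15H23ClO3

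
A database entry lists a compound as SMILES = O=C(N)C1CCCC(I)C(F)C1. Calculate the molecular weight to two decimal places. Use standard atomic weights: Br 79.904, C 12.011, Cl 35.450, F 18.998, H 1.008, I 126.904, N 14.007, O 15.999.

285.10 g/mol

First, the molecular formula is C8H13FINO (counting implicit H from valence).
  C: 8 × 12.011 = 96.088
  F: 1 × 18.998 = 18.998
  H: 13 × 1.008 = 13.104
  I: 1 × 126.904 = 126.904
  N: 1 × 14.007 = 14.007
  O: 1 × 15.999 = 15.999
Sum: 8×12.011 + 1×18.998 + 13×1.008 + 1×126.904 + 1×14.007 + 1×15.999 = 285.100 → 285.10 g/mol.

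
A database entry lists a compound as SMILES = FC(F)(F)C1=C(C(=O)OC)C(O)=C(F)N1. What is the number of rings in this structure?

In SMILES, each pair of matching ring-closure digits denotes one ring-closing bond; the number of such bonds equals the number of independent rings.
Ring-closure bonds here: 1.

1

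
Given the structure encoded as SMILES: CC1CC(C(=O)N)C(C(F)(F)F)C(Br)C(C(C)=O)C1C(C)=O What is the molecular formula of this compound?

Walk through each heavy atom and fill implicit hydrogens from standard valence (C 4, N 3, O 2, S 2, halogen 1):
  atom 1: C, bond orders sum to 1 (valence 4) → 3 H
  atom 2: C, bond orders sum to 3 (valence 4) → 1 H
  atom 3: C, bond orders sum to 2 (valence 4) → 2 H
  atom 4: C, bond orders sum to 3 (valence 4) → 1 H
  atom 5: C, bond orders sum to 4 (valence 4) → 0 H
  atom 6: O, bond orders sum to 2 (valence 2) → 0 H
  atom 7: N, bond orders sum to 1 (valence 3) → 2 H
  atom 8: C, bond orders sum to 3 (valence 4) → 1 H
  atom 9: C, bond orders sum to 4 (valence 4) → 0 H
  atom 10: F (halogen, monovalent) → 0 H
  atom 11: F (halogen, monovalent) → 0 H
  atom 12: F (halogen, monovalent) → 0 H
  atom 13: C, bond orders sum to 3 (valence 4) → 1 H
  atom 14: Br (halogen, monovalent) → 0 H
  atom 15: C, bond orders sum to 3 (valence 4) → 1 H
  atom 16: C, bond orders sum to 4 (valence 4) → 0 H
  atom 17: C, bond orders sum to 1 (valence 4) → 3 H
  atom 18: O, bond orders sum to 2 (valence 2) → 0 H
  atom 19: C, bond orders sum to 3 (valence 4) → 1 H
  atom 20: C, bond orders sum to 4 (valence 4) → 0 H
  atom 21: C, bond orders sum to 1 (valence 4) → 3 H
  atom 22: O, bond orders sum to 2 (valence 2) → 0 H
Totals → C:14, H:19, Br:1, F:3, N:1, O:3.
In Hill order: C14H19BrF3NO3.

C14H19BrF3NO3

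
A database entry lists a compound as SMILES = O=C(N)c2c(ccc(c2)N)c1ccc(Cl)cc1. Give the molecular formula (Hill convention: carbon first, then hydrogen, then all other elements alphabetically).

C13H11ClN2O

Walk through each heavy atom and fill implicit hydrogens from standard valence (C 4, N 3, O 2, S 2, halogen 1); for lowercase aromatic atoms, an aromatic c carries 1 H when it has two neighbours and 0 H with three, and aromatic n carries 0 H:
  atom 1: O, bond orders sum to 2 (valence 2) → 0 H
  atom 2: C, bond orders sum to 4 (valence 4) → 0 H
  atom 3: N, bond orders sum to 1 (valence 3) → 2 H
  atom 4: aromatic c, 3 neighbours → 0 H
  atom 5: aromatic c, 3 neighbours → 0 H
  atom 6: aromatic c, 2 neighbours → 1 H
  atom 7: aromatic c, 2 neighbours → 1 H
  atom 8: aromatic c, 3 neighbours → 0 H
  atom 9: aromatic c, 2 neighbours → 1 H
  atom 10: N, bond orders sum to 1 (valence 3) → 2 H
  atom 11: aromatic c, 3 neighbours → 0 H
  atom 12: aromatic c, 2 neighbours → 1 H
  atom 13: aromatic c, 2 neighbours → 1 H
  atom 14: aromatic c, 3 neighbours → 0 H
  atom 15: Cl (halogen, monovalent) → 0 H
  atom 16: aromatic c, 2 neighbours → 1 H
  atom 17: aromatic c, 2 neighbours → 1 H
Totals → C:13, H:11, Cl:1, N:2, O:1.
In Hill order: C13H11ClN2O.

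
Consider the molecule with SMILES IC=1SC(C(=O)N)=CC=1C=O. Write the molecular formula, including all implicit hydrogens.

Walk through each heavy atom and fill implicit hydrogens from standard valence (C 4, N 3, O 2, S 2, halogen 1):
  atom 1: I (halogen, monovalent) → 0 H
  atom 2: C, bond orders sum to 4 (valence 4) → 0 H
  atom 3: S, bond orders sum to 2 (valence 2) → 0 H
  atom 4: C, bond orders sum to 4 (valence 4) → 0 H
  atom 5: C, bond orders sum to 4 (valence 4) → 0 H
  atom 6: O, bond orders sum to 2 (valence 2) → 0 H
  atom 7: N, bond orders sum to 1 (valence 3) → 2 H
  atom 8: C, bond orders sum to 3 (valence 4) → 1 H
  atom 9: C, bond orders sum to 4 (valence 4) → 0 H
  atom 10: C, bond orders sum to 3 (valence 4) → 1 H
  atom 11: O, bond orders sum to 2 (valence 2) → 0 H
Totals → C:6, H:4, I:1, N:1, O:2, S:1.

C6H4INO2S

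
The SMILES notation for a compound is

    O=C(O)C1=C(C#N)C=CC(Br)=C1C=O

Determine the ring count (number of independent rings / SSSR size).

In SMILES, each pair of matching ring-closure digits denotes one ring-closing bond; the number of such bonds equals the number of independent rings.
Ring-closure bonds here: 1.

1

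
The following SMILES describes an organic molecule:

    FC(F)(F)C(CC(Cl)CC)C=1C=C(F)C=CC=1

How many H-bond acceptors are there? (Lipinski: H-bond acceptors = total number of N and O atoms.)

N atoms: 0; O atoms: 0.
Lipinski HBA = 0 + 0 = 0.

0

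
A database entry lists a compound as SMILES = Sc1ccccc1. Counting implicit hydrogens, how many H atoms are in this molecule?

Walk through each heavy atom and fill implicit hydrogens from standard valence (C 4, N 3, O 2, S 2, halogen 1); for lowercase aromatic atoms, an aromatic c carries 1 H when it has two neighbours and 0 H with three, and aromatic n carries 0 H:
  atom 1: S, bond orders sum to 1 (valence 2) → 1 H
  atom 2: aromatic c, 3 neighbours → 0 H
  atom 3: aromatic c, 2 neighbours → 1 H
  atom 4: aromatic c, 2 neighbours → 1 H
  atom 5: aromatic c, 2 neighbours → 1 H
  atom 6: aromatic c, 2 neighbours → 1 H
  atom 7: aromatic c, 2 neighbours → 1 H
Total hydrogens: 6.

6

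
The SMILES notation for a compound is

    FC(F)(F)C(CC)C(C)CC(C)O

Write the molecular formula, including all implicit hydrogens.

Walk through each heavy atom and fill implicit hydrogens from standard valence (C 4, N 3, O 2, S 2, halogen 1):
  atom 1: F (halogen, monovalent) → 0 H
  atom 2: C, bond orders sum to 4 (valence 4) → 0 H
  atom 3: F (halogen, monovalent) → 0 H
  atom 4: F (halogen, monovalent) → 0 H
  atom 5: C, bond orders sum to 3 (valence 4) → 1 H
  atom 6: C, bond orders sum to 2 (valence 4) → 2 H
  atom 7: C, bond orders sum to 1 (valence 4) → 3 H
  atom 8: C, bond orders sum to 3 (valence 4) → 1 H
  atom 9: C, bond orders sum to 1 (valence 4) → 3 H
  atom 10: C, bond orders sum to 2 (valence 4) → 2 H
  atom 11: C, bond orders sum to 3 (valence 4) → 1 H
  atom 12: C, bond orders sum to 1 (valence 4) → 3 H
  atom 13: O, bond orders sum to 1 (valence 2) → 1 H
Totals → C:9, H:17, F:3, O:1.
In Hill order: C9H17F3O.

C9H17F3O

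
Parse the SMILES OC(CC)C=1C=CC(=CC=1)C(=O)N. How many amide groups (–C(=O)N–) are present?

The amide motif appears at heavy-atom position 11 in the SMILES.
Other groups present: 1 hydroxyl.
Amide count: 1.

1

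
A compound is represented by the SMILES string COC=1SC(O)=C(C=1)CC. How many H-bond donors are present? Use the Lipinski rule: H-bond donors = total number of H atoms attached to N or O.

Donors: find every N or O and count the H atoms it carries.
  atom 2 (O): bond orders sum to 2 → 0 H
  atom 6 (O): bond orders sum to 1 → 1 H
Lipinski HBD = 1.

1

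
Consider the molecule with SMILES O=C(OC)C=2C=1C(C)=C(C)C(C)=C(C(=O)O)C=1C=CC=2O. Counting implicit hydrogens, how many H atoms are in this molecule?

16

Walk through each heavy atom and fill implicit hydrogens from standard valence (C 4, N 3, O 2, S 2, halogen 1):
  atom 1: O, bond orders sum to 2 (valence 2) → 0 H
  atom 2: C, bond orders sum to 4 (valence 4) → 0 H
  atom 3: O, bond orders sum to 2 (valence 2) → 0 H
  atom 4: C, bond orders sum to 1 (valence 4) → 3 H
  atom 5: C, bond orders sum to 4 (valence 4) → 0 H
  atom 6: C, bond orders sum to 4 (valence 4) → 0 H
  atom 7: C, bond orders sum to 4 (valence 4) → 0 H
  atom 8: C, bond orders sum to 1 (valence 4) → 3 H
  atom 9: C, bond orders sum to 4 (valence 4) → 0 H
  atom 10: C, bond orders sum to 1 (valence 4) → 3 H
  atom 11: C, bond orders sum to 4 (valence 4) → 0 H
  atom 12: C, bond orders sum to 1 (valence 4) → 3 H
  atom 13: C, bond orders sum to 4 (valence 4) → 0 H
  atom 14: C, bond orders sum to 4 (valence 4) → 0 H
  atom 15: O, bond orders sum to 2 (valence 2) → 0 H
  atom 16: O, bond orders sum to 1 (valence 2) → 1 H
  atom 17: C, bond orders sum to 4 (valence 4) → 0 H
  atom 18: C, bond orders sum to 3 (valence 4) → 1 H
  atom 19: C, bond orders sum to 3 (valence 4) → 1 H
  atom 20: C, bond orders sum to 4 (valence 4) → 0 H
  atom 21: O, bond orders sum to 1 (valence 2) → 1 H
Total hydrogens: 16.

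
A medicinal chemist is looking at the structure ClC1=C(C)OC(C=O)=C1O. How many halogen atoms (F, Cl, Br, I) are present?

1

Halogen atoms appear at heavy-atom position 1 (1×Cl).
Other groups present: 1 aldehyde, 1 hydroxyl.
Halogen count: 1.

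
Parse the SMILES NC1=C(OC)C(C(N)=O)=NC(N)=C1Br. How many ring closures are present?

In SMILES, each pair of matching ring-closure digits denotes one ring-closing bond; the number of such bonds equals the number of independent rings.
Ring-closure bonds here: 1.

1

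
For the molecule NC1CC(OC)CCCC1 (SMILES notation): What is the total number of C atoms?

Count every carbon token in the SMILES (each C, including those in ring-closure positions and inside branches).
Carbon count: 8.

8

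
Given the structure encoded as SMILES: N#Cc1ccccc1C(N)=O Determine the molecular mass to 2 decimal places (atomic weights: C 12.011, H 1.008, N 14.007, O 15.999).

146.15 g/mol

First, the molecular formula is C8H6N2O (counting implicit H from valence).
  C: 8 × 12.011 = 96.088
  H: 6 × 1.008 = 6.048
  N: 2 × 14.007 = 28.014
  O: 1 × 15.999 = 15.999
Sum: 8×12.011 + 6×1.008 + 2×14.007 + 1×15.999 = 146.149 → 146.15 g/mol.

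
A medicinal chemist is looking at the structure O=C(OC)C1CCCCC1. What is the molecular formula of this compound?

Walk through each heavy atom and fill implicit hydrogens from standard valence (C 4, N 3, O 2, S 2, halogen 1):
  atom 1: O, bond orders sum to 2 (valence 2) → 0 H
  atom 2: C, bond orders sum to 4 (valence 4) → 0 H
  atom 3: O, bond orders sum to 2 (valence 2) → 0 H
  atom 4: C, bond orders sum to 1 (valence 4) → 3 H
  atom 5: C, bond orders sum to 3 (valence 4) → 1 H
  atom 6: C, bond orders sum to 2 (valence 4) → 2 H
  atom 7: C, bond orders sum to 2 (valence 4) → 2 H
  atom 8: C, bond orders sum to 2 (valence 4) → 2 H
  atom 9: C, bond orders sum to 2 (valence 4) → 2 H
  atom 10: C, bond orders sum to 2 (valence 4) → 2 H
Totals → C:8, H:14, O:2.
In Hill order: C8H14O2.

C8H14O2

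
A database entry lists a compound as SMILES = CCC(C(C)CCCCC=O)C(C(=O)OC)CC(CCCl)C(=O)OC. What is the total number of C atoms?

19

Count every carbon token in the SMILES (each C, including those in ring-closure positions and inside branches).
Carbon count: 19.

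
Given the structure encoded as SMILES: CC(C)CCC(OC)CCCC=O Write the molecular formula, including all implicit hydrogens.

Walk through each heavy atom and fill implicit hydrogens from standard valence (C 4, N 3, O 2, S 2, halogen 1):
  atom 1: C, bond orders sum to 1 (valence 4) → 3 H
  atom 2: C, bond orders sum to 3 (valence 4) → 1 H
  atom 3: C, bond orders sum to 1 (valence 4) → 3 H
  atom 4: C, bond orders sum to 2 (valence 4) → 2 H
  atom 5: C, bond orders sum to 2 (valence 4) → 2 H
  atom 6: C, bond orders sum to 3 (valence 4) → 1 H
  atom 7: O, bond orders sum to 2 (valence 2) → 0 H
  atom 8: C, bond orders sum to 1 (valence 4) → 3 H
  atom 9: C, bond orders sum to 2 (valence 4) → 2 H
  atom 10: C, bond orders sum to 2 (valence 4) → 2 H
  atom 11: C, bond orders sum to 2 (valence 4) → 2 H
  atom 12: C, bond orders sum to 3 (valence 4) → 1 H
  atom 13: O, bond orders sum to 2 (valence 2) → 0 H
Totals → C:11, H:22, O:2.
In Hill order: C11H22O2.

C11H22O2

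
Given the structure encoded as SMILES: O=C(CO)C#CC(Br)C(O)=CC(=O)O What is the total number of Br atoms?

Scan the SMILES for Br atoms (remember two-letter symbols like Cl and Br are single atoms).
Bromine count: 1.

1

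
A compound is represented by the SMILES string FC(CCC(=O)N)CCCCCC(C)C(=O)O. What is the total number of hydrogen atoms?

22

Walk through each heavy atom and fill implicit hydrogens from standard valence (C 4, N 3, O 2, S 2, halogen 1):
  atom 1: F (halogen, monovalent) → 0 H
  atom 2: C, bond orders sum to 3 (valence 4) → 1 H
  atom 3: C, bond orders sum to 2 (valence 4) → 2 H
  atom 4: C, bond orders sum to 2 (valence 4) → 2 H
  atom 5: C, bond orders sum to 4 (valence 4) → 0 H
  atom 6: O, bond orders sum to 2 (valence 2) → 0 H
  atom 7: N, bond orders sum to 1 (valence 3) → 2 H
  atom 8: C, bond orders sum to 2 (valence 4) → 2 H
  atom 9: C, bond orders sum to 2 (valence 4) → 2 H
  atom 10: C, bond orders sum to 2 (valence 4) → 2 H
  atom 11: C, bond orders sum to 2 (valence 4) → 2 H
  atom 12: C, bond orders sum to 2 (valence 4) → 2 H
  atom 13: C, bond orders sum to 3 (valence 4) → 1 H
  atom 14: C, bond orders sum to 1 (valence 4) → 3 H
  atom 15: C, bond orders sum to 4 (valence 4) → 0 H
  atom 16: O, bond orders sum to 2 (valence 2) → 0 H
  atom 17: O, bond orders sum to 1 (valence 2) → 1 H
Total hydrogens: 22.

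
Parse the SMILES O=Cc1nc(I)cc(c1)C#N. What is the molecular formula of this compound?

C7H3IN2O

Walk through each heavy atom and fill implicit hydrogens from standard valence (C 4, N 3, O 2, S 2, halogen 1); for lowercase aromatic atoms, an aromatic c carries 1 H when it has two neighbours and 0 H with three, and aromatic n carries 0 H:
  atom 1: O, bond orders sum to 2 (valence 2) → 0 H
  atom 2: C, bond orders sum to 3 (valence 4) → 1 H
  atom 3: aromatic c, 3 neighbours → 0 H
  atom 4: aromatic n, 2 neighbours → 0 H
  atom 5: aromatic c, 3 neighbours → 0 H
  atom 6: I (halogen, monovalent) → 0 H
  atom 7: aromatic c, 2 neighbours → 1 H
  atom 8: aromatic c, 3 neighbours → 0 H
  atom 9: aromatic c, 2 neighbours → 1 H
  atom 10: C, bond orders sum to 4 (valence 4) → 0 H
  atom 11: N, bond orders sum to 3 (valence 3) → 0 H
Totals → C:7, H:3, I:1, N:2, O:1.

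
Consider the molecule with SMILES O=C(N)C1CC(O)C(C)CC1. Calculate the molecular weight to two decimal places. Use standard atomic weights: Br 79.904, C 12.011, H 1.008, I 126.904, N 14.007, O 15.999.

First, the molecular formula is C8H15NO2 (counting implicit H from valence).
  C: 8 × 12.011 = 96.088
  H: 15 × 1.008 = 15.120
  N: 1 × 14.007 = 14.007
  O: 2 × 15.999 = 31.998
Sum: 8×12.011 + 15×1.008 + 1×14.007 + 2×15.999 = 157.213 → 157.21 g/mol.

157.21 g/mol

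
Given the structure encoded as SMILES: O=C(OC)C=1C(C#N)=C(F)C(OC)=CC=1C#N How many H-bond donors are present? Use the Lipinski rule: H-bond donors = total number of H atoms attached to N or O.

0

Donors: find every N or O and count the H atoms it carries.
  atom 1 (O): bond orders sum to 2 → 0 H
  atom 3 (O): bond orders sum to 2 → 0 H
  atom 8 (N): bond orders sum to 3 → 0 H
  atom 12 (O): bond orders sum to 2 → 0 H
  atom 17 (N): bond orders sum to 3 → 0 H
Lipinski HBD = 0.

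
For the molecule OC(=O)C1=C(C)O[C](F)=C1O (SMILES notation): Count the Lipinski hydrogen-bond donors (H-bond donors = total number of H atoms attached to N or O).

Donors: find every N or O and count the H atoms it carries.
  atom 1 (O): bond orders sum to 1 → 1 H
  atom 3 (O): bond orders sum to 2 → 0 H
  atom 7 (O): bond orders sum to 2 → 0 H
  atom 11 (O): bond orders sum to 1 → 1 H
Lipinski HBD = 2.

2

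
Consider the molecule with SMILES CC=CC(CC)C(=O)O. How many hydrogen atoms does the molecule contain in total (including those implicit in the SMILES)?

Walk through each heavy atom and fill implicit hydrogens from standard valence (C 4, N 3, O 2, S 2, halogen 1):
  atom 1: C, bond orders sum to 1 (valence 4) → 3 H
  atom 2: C, bond orders sum to 3 (valence 4) → 1 H
  atom 3: C, bond orders sum to 3 (valence 4) → 1 H
  atom 4: C, bond orders sum to 3 (valence 4) → 1 H
  atom 5: C, bond orders sum to 2 (valence 4) → 2 H
  atom 6: C, bond orders sum to 1 (valence 4) → 3 H
  atom 7: C, bond orders sum to 4 (valence 4) → 0 H
  atom 8: O, bond orders sum to 2 (valence 2) → 0 H
  atom 9: O, bond orders sum to 1 (valence 2) → 1 H
Total hydrogens: 12.

12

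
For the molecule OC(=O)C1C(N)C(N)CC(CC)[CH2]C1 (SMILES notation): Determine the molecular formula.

C10H20N2O2

Walk through each heavy atom and fill implicit hydrogens from standard valence (C 4, N 3, O 2, S 2, halogen 1):
  atom 1: O, bond orders sum to 1 (valence 2) → 1 H
  atom 2: C, bond orders sum to 4 (valence 4) → 0 H
  atom 3: O, bond orders sum to 2 (valence 2) → 0 H
  atom 4: C, bond orders sum to 3 (valence 4) → 1 H
  atom 5: C, bond orders sum to 3 (valence 4) → 1 H
  atom 6: N, bond orders sum to 1 (valence 3) → 2 H
  atom 7: C, bond orders sum to 3 (valence 4) → 1 H
  atom 8: N, bond orders sum to 1 (valence 3) → 2 H
  atom 9: C, bond orders sum to 2 (valence 4) → 2 H
  atom 10: C, bond orders sum to 3 (valence 4) → 1 H
  atom 11: C, bond orders sum to 2 (valence 4) → 2 H
  atom 12: C, bond orders sum to 1 (valence 4) → 3 H
  atom 13: C with explicit H count 2
  atom 14: C, bond orders sum to 2 (valence 4) → 2 H
Totals → C:10, H:20, N:2, O:2.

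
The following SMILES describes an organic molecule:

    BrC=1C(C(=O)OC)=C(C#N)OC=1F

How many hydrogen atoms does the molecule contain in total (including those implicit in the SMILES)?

Walk through each heavy atom and fill implicit hydrogens from standard valence (C 4, N 3, O 2, S 2, halogen 1):
  atom 1: Br (halogen, monovalent) → 0 H
  atom 2: C, bond orders sum to 4 (valence 4) → 0 H
  atom 3: C, bond orders sum to 4 (valence 4) → 0 H
  atom 4: C, bond orders sum to 4 (valence 4) → 0 H
  atom 5: O, bond orders sum to 2 (valence 2) → 0 H
  atom 6: O, bond orders sum to 2 (valence 2) → 0 H
  atom 7: C, bond orders sum to 1 (valence 4) → 3 H
  atom 8: C, bond orders sum to 4 (valence 4) → 0 H
  atom 9: C, bond orders sum to 4 (valence 4) → 0 H
  atom 10: N, bond orders sum to 3 (valence 3) → 0 H
  atom 11: O, bond orders sum to 2 (valence 2) → 0 H
  atom 12: C, bond orders sum to 4 (valence 4) → 0 H
  atom 13: F (halogen, monovalent) → 0 H
Total hydrogens: 3.

3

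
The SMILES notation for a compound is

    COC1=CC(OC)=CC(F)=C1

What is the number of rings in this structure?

In SMILES, each pair of matching ring-closure digits denotes one ring-closing bond; the number of such bonds equals the number of independent rings.
Ring-closure bonds here: 1.

1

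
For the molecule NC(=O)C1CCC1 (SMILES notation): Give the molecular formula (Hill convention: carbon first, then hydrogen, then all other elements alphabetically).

Walk through each heavy atom and fill implicit hydrogens from standard valence (C 4, N 3, O 2, S 2, halogen 1):
  atom 1: N, bond orders sum to 1 (valence 3) → 2 H
  atom 2: C, bond orders sum to 4 (valence 4) → 0 H
  atom 3: O, bond orders sum to 2 (valence 2) → 0 H
  atom 4: C, bond orders sum to 3 (valence 4) → 1 H
  atom 5: C, bond orders sum to 2 (valence 4) → 2 H
  atom 6: C, bond orders sum to 2 (valence 4) → 2 H
  atom 7: C, bond orders sum to 2 (valence 4) → 2 H
Totals → C:5, H:9, N:1, O:1.
In Hill order: C5H9NO.

C5H9NO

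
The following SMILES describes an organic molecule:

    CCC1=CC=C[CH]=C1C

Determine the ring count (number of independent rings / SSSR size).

1

In SMILES, each pair of matching ring-closure digits denotes one ring-closing bond; the number of such bonds equals the number of independent rings.
Ring-closure bonds here: 1.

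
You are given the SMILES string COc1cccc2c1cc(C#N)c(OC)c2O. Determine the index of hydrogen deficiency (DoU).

Molecular formula: C13H11NO3.
DoU = (2C + 2 + N − H − X) / 2, where X is the halogen count and O/S are ignored.
    = (2·13 + 2 + 1 − 11 − 0) / 2 = 18 / 2 = 9.

9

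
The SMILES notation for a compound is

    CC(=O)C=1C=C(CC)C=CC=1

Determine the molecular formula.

Walk through each heavy atom and fill implicit hydrogens from standard valence (C 4, N 3, O 2, S 2, halogen 1):
  atom 1: C, bond orders sum to 1 (valence 4) → 3 H
  atom 2: C, bond orders sum to 4 (valence 4) → 0 H
  atom 3: O, bond orders sum to 2 (valence 2) → 0 H
  atom 4: C, bond orders sum to 4 (valence 4) → 0 H
  atom 5: C, bond orders sum to 3 (valence 4) → 1 H
  atom 6: C, bond orders sum to 4 (valence 4) → 0 H
  atom 7: C, bond orders sum to 2 (valence 4) → 2 H
  atom 8: C, bond orders sum to 1 (valence 4) → 3 H
  atom 9: C, bond orders sum to 3 (valence 4) → 1 H
  atom 10: C, bond orders sum to 3 (valence 4) → 1 H
  atom 11: C, bond orders sum to 3 (valence 4) → 1 H
Totals → C:10, H:12, O:1.
In Hill order: C10H12O.

C10H12O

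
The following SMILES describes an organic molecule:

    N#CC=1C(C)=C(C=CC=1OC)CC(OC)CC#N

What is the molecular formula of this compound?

Walk through each heavy atom and fill implicit hydrogens from standard valence (C 4, N 3, O 2, S 2, halogen 1):
  atom 1: N, bond orders sum to 3 (valence 3) → 0 H
  atom 2: C, bond orders sum to 4 (valence 4) → 0 H
  atom 3: C, bond orders sum to 4 (valence 4) → 0 H
  atom 4: C, bond orders sum to 4 (valence 4) → 0 H
  atom 5: C, bond orders sum to 1 (valence 4) → 3 H
  atom 6: C, bond orders sum to 4 (valence 4) → 0 H
  atom 7: C, bond orders sum to 3 (valence 4) → 1 H
  atom 8: C, bond orders sum to 3 (valence 4) → 1 H
  atom 9: C, bond orders sum to 4 (valence 4) → 0 H
  atom 10: O, bond orders sum to 2 (valence 2) → 0 H
  atom 11: C, bond orders sum to 1 (valence 4) → 3 H
  atom 12: C, bond orders sum to 2 (valence 4) → 2 H
  atom 13: C, bond orders sum to 3 (valence 4) → 1 H
  atom 14: O, bond orders sum to 2 (valence 2) → 0 H
  atom 15: C, bond orders sum to 1 (valence 4) → 3 H
  atom 16: C, bond orders sum to 2 (valence 4) → 2 H
  atom 17: C, bond orders sum to 4 (valence 4) → 0 H
  atom 18: N, bond orders sum to 3 (valence 3) → 0 H
Totals → C:14, H:16, N:2, O:2.

C14H16N2O2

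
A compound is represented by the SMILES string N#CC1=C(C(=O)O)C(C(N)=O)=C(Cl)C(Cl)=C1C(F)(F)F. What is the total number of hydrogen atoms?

3

Walk through each heavy atom and fill implicit hydrogens from standard valence (C 4, N 3, O 2, S 2, halogen 1):
  atom 1: N, bond orders sum to 3 (valence 3) → 0 H
  atom 2: C, bond orders sum to 4 (valence 4) → 0 H
  atom 3: C, bond orders sum to 4 (valence 4) → 0 H
  atom 4: C, bond orders sum to 4 (valence 4) → 0 H
  atom 5: C, bond orders sum to 4 (valence 4) → 0 H
  atom 6: O, bond orders sum to 2 (valence 2) → 0 H
  atom 7: O, bond orders sum to 1 (valence 2) → 1 H
  atom 8: C, bond orders sum to 4 (valence 4) → 0 H
  atom 9: C, bond orders sum to 4 (valence 4) → 0 H
  atom 10: N, bond orders sum to 1 (valence 3) → 2 H
  atom 11: O, bond orders sum to 2 (valence 2) → 0 H
  atom 12: C, bond orders sum to 4 (valence 4) → 0 H
  atom 13: Cl (halogen, monovalent) → 0 H
  atom 14: C, bond orders sum to 4 (valence 4) → 0 H
  atom 15: Cl (halogen, monovalent) → 0 H
  atom 16: C, bond orders sum to 4 (valence 4) → 0 H
  atom 17: C, bond orders sum to 4 (valence 4) → 0 H
  atom 18: F (halogen, monovalent) → 0 H
  atom 19: F (halogen, monovalent) → 0 H
  atom 20: F (halogen, monovalent) → 0 H
Total hydrogens: 3.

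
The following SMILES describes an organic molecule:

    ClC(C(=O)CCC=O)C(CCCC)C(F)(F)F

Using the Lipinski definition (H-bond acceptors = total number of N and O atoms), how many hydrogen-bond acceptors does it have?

N atoms: 0; O atoms: 2.
Lipinski HBA = 0 + 2 = 2.

2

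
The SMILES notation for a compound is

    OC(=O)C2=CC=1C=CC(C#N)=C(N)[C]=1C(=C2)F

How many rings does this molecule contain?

2

In SMILES, each pair of matching ring-closure digits denotes one ring-closing bond; the number of such bonds equals the number of independent rings.
Ring-closure bonds here: 2.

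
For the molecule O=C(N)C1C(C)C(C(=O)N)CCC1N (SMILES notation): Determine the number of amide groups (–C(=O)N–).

2

The amide motif appears at heavy-atom positions 2, 8 in the SMILES.
Other groups present: 1 primary amine.
Amide count: 2.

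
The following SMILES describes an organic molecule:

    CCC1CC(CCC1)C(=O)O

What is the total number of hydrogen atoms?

Walk through each heavy atom and fill implicit hydrogens from standard valence (C 4, N 3, O 2, S 2, halogen 1):
  atom 1: C, bond orders sum to 1 (valence 4) → 3 H
  atom 2: C, bond orders sum to 2 (valence 4) → 2 H
  atom 3: C, bond orders sum to 3 (valence 4) → 1 H
  atom 4: C, bond orders sum to 2 (valence 4) → 2 H
  atom 5: C, bond orders sum to 3 (valence 4) → 1 H
  atom 6: C, bond orders sum to 2 (valence 4) → 2 H
  atom 7: C, bond orders sum to 2 (valence 4) → 2 H
  atom 8: C, bond orders sum to 2 (valence 4) → 2 H
  atom 9: C, bond orders sum to 4 (valence 4) → 0 H
  atom 10: O, bond orders sum to 2 (valence 2) → 0 H
  atom 11: O, bond orders sum to 1 (valence 2) → 1 H
Total hydrogens: 16.

16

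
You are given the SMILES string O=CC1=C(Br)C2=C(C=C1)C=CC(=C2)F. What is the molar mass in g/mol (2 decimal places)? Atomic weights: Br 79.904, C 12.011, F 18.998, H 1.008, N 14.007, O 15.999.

253.07 g/mol

First, the molecular formula is C11H6BrFO (counting implicit H from valence).
  Br: 1 × 79.904 = 79.904
  C: 11 × 12.011 = 132.121
  F: 1 × 18.998 = 18.998
  H: 6 × 1.008 = 6.048
  O: 1 × 15.999 = 15.999
Sum: 1×79.904 + 11×12.011 + 1×18.998 + 6×1.008 + 1×15.999 = 253.070 → 253.07 g/mol.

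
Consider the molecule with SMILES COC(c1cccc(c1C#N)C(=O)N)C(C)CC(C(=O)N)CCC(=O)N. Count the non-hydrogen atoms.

Every atom symbol written in the SMILES (organic subset) is one heavy atom; implicit H are not written.
Heavy atoms by element → C:18, N:4, O:4.
Total: 26.

26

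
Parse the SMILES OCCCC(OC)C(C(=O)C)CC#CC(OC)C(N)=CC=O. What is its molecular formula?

Walk through each heavy atom and fill implicit hydrogens from standard valence (C 4, N 3, O 2, S 2, halogen 1):
  atom 1: O, bond orders sum to 1 (valence 2) → 1 H
  atom 2: C, bond orders sum to 2 (valence 4) → 2 H
  atom 3: C, bond orders sum to 2 (valence 4) → 2 H
  atom 4: C, bond orders sum to 2 (valence 4) → 2 H
  atom 5: C, bond orders sum to 3 (valence 4) → 1 H
  atom 6: O, bond orders sum to 2 (valence 2) → 0 H
  atom 7: C, bond orders sum to 1 (valence 4) → 3 H
  atom 8: C, bond orders sum to 3 (valence 4) → 1 H
  atom 9: C, bond orders sum to 4 (valence 4) → 0 H
  atom 10: O, bond orders sum to 2 (valence 2) → 0 H
  atom 11: C, bond orders sum to 1 (valence 4) → 3 H
  atom 12: C, bond orders sum to 2 (valence 4) → 2 H
  atom 13: C, bond orders sum to 4 (valence 4) → 0 H
  atom 14: C, bond orders sum to 4 (valence 4) → 0 H
  atom 15: C, bond orders sum to 3 (valence 4) → 1 H
  atom 16: O, bond orders sum to 2 (valence 2) → 0 H
  atom 17: C, bond orders sum to 1 (valence 4) → 3 H
  atom 18: C, bond orders sum to 4 (valence 4) → 0 H
  atom 19: N, bond orders sum to 1 (valence 3) → 2 H
  atom 20: C, bond orders sum to 3 (valence 4) → 1 H
  atom 21: C, bond orders sum to 3 (valence 4) → 1 H
  atom 22: O, bond orders sum to 2 (valence 2) → 0 H
Totals → C:16, H:25, N:1, O:5.
In Hill order: C16H25NO5.

C16H25NO5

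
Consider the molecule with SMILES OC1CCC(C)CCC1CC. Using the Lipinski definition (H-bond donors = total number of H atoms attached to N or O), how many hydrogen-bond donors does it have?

Donors: find every N or O and count the H atoms it carries.
  atom 1 (O): bond orders sum to 1 → 1 H
Lipinski HBD = 1.

1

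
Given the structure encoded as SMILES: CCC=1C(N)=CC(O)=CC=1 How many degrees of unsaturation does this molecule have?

4

Molecular formula: C8H11NO.
DoU = (2C + 2 + N − H − X) / 2, where X is the halogen count and O/S are ignored.
    = (2·8 + 2 + 1 − 11 − 0) / 2 = 8 / 2 = 4.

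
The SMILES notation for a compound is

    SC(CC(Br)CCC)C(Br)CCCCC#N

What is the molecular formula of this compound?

C12H21Br2NS

Walk through each heavy atom and fill implicit hydrogens from standard valence (C 4, N 3, O 2, S 2, halogen 1):
  atom 1: S, bond orders sum to 1 (valence 2) → 1 H
  atom 2: C, bond orders sum to 3 (valence 4) → 1 H
  atom 3: C, bond orders sum to 2 (valence 4) → 2 H
  atom 4: C, bond orders sum to 3 (valence 4) → 1 H
  atom 5: Br (halogen, monovalent) → 0 H
  atom 6: C, bond orders sum to 2 (valence 4) → 2 H
  atom 7: C, bond orders sum to 2 (valence 4) → 2 H
  atom 8: C, bond orders sum to 1 (valence 4) → 3 H
  atom 9: C, bond orders sum to 3 (valence 4) → 1 H
  atom 10: Br (halogen, monovalent) → 0 H
  atom 11: C, bond orders sum to 2 (valence 4) → 2 H
  atom 12: C, bond orders sum to 2 (valence 4) → 2 H
  atom 13: C, bond orders sum to 2 (valence 4) → 2 H
  atom 14: C, bond orders sum to 2 (valence 4) → 2 H
  atom 15: C, bond orders sum to 4 (valence 4) → 0 H
  atom 16: N, bond orders sum to 3 (valence 3) → 0 H
Totals → C:12, H:21, Br:2, N:1, S:1.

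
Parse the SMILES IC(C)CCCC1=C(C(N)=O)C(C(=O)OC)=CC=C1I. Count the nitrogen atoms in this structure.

Scan the SMILES for N atoms (remember two-letter symbols like Cl and Br are single atoms).
Nitrogen count: 1.

1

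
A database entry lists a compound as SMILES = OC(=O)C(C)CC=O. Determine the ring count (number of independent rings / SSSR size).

In SMILES, each pair of matching ring-closure digits denotes one ring-closing bond; the number of such bonds equals the number of independent rings.
Ring-closure bonds here: 0.

0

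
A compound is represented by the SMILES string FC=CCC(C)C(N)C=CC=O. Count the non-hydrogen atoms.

12

Every atom symbol written in the SMILES (organic subset) is one heavy atom; implicit H are not written.
Heavy atoms by element → C:9, F:1, N:1, O:1.
Total: 12.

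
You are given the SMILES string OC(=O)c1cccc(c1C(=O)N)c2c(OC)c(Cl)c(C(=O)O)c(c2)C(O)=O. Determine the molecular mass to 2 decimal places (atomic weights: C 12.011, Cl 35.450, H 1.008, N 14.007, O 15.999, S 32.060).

393.73 g/mol

First, the molecular formula is C17H12ClNO8 (counting implicit H from valence).
  C: 17 × 12.011 = 204.187
  Cl: 1 × 35.450 = 35.450
  H: 12 × 1.008 = 12.096
  N: 1 × 14.007 = 14.007
  O: 8 × 15.999 = 127.992
Sum: 17×12.011 + 1×35.450 + 12×1.008 + 1×14.007 + 8×15.999 = 393.732 → 393.73 g/mol.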